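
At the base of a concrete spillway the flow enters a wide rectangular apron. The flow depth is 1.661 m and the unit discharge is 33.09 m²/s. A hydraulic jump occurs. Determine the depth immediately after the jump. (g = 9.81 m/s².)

y₂ = 10.79 m

V₁ = q/y₁ = 33.09/1.661 = 19.92 m/s. Fr₁ = V₁/√(g·y₁) = 19.92/√(9.81×1.661) = 4.935.
Sequent-depth ratio: y₂/y₁ = ½[√(1 + 8Fr₁²) − 1] = ½[√195.85 − 1] = 6.497.
y₂ = 6.497 × 1.661 = 10.79 m.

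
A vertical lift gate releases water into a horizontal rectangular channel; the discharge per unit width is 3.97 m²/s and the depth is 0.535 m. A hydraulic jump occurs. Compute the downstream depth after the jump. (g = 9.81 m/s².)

V₁ = q/y₁ = 3.97/0.535 = 7.42 m/s. Fr₁ = V₁/√(g·y₁) = 7.42/√(9.81×0.535) = 3.24.
Sequent-depth ratio: y₂/y₁ = ½[√(1 + 8Fr₁²) − 1] = ½[√84.93 − 1] = 4.11.
y₂ = 4.11 × 0.535 = 2.20 m.

y₂ = 2.20 m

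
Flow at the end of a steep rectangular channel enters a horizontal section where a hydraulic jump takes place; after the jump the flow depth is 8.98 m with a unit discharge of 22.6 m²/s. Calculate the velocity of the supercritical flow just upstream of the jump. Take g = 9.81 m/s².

V₂ = q/y₂ = 22.6/8.98 = 2.52 m/s; Fr₂ = V₂/√(g·y₂) = 0.268.
From the momentum equation (using Fr₂), y₁/y₂ = ½[√(1 + 8Fr₂²) − 1] = ½[√1.575 − 1] = 0.128.
y₁ = 0.128 × 8.98 = 1.15 m.
V₁ = q/y₁ = 22.6/1.15 = 19.7 m/s.

V₁ = 19.7 m/s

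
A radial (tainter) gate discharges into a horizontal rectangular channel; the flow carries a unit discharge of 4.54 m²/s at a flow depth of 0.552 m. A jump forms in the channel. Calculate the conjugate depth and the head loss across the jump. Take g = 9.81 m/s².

V₁ = q/y₁ = 4.54/0.552 = 8.22 m/s. Fr₁ = V₁/√(g·y₁) = 8.22/√(9.81×0.552) = 3.53.
Conjugate-depth relation: y₂/y₁ = ½[√(1 + 8Fr₁²) − 1] = ½[√100.9 − 1] = 4.52.
y₂ = 4.52 × 0.552 = 2.50 m.
V₂ = q/y₂ = 4.54/2.50 = 1.82 m/s. E₁ = y₁ + V₁²/2g = 4.00 m; E₂ = y₂ + V₂²/2g = 2.67 m. ΔE = E₁ − E₂ = 1.33 m.

y₂ = 2.50 m; ΔE = 1.33 m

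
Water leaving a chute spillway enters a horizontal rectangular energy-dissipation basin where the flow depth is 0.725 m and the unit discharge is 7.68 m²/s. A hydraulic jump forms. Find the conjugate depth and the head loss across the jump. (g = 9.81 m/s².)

V₁ = q/y₁ = 7.68/0.725 = 10.6 m/s. Fr₁ = V₁/√(g·y₁) = 10.6/√(9.81×0.725) = 3.97.
Bélanger equation: y₂/y₁ = ½[√(1 + 8Fr₁²) − 1] = ½[√127.2 − 1] = 5.14.
y₂ = 5.14 × 0.725 = 3.73 m.
Head loss: ΔE = (y₂ − y₁)³/(4y₁y₂) = (3.73 − 0.725)³/(4×0.725×3.73) = 27.0/10.8 = 2.50 m.

y₂ = 3.73 m; ΔE = 2.50 m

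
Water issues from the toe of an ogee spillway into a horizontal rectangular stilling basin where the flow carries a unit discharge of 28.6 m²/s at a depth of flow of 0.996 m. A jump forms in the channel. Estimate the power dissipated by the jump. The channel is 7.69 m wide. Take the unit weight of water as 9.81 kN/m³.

V₁ = q/y₁ = 28.6/0.996 = 28.7 m/s. Fr₁ = V₁/√(g·y₁) = 28.7/√(9.81×0.996) = 9.19.
Conjugate-depth relation: y₂/y₁ = ½[√(1 + 8Fr₁²) − 1] = ½[√676.1 − 1] = 12.5.
y₂ = 12.5 × 0.996 = 12.5 m.
V₂ = q/y₂ = 28.6/12.5 = 2.30 m/s. E₁ = y₁ + V₁²/2g = 43.0 m; E₂ = y₂ + V₂²/2g = 12.7 m. ΔE = E₁ − E₂ = 30.3 m.
Q = q·b = 28.6 × 7.69 = 220 m³/s. P = γ·Q·ΔE = 9.81 × 220 × 30.3 = 65377 kW.

P = 65377 kW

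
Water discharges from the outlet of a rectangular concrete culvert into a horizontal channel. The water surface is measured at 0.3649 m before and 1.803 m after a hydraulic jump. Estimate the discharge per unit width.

q = 2.645 m²/s

For a rectangular channel the momentum equation gives q² = ½·g·y₁·y₂·(y₁ + y₂) = ½×9.81×0.3649×1.803×2.168 = 6.996.
q = √6.996 = 2.645 m²/s.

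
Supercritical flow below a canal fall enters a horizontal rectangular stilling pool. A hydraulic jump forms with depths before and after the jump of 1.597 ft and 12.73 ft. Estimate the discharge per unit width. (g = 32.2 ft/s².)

q = 68.48 ft²/s

For a rectangular channel the momentum equation gives q² = ½·g·y₁·y₂·(y₁ + y₂) = ½×32.2×1.597×12.73×14.33 = 4689.
q = √4689 = 68.48 ft²/s.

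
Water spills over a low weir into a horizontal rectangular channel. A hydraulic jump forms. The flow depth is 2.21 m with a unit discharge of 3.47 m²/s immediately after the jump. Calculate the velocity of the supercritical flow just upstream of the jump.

V₂ = q/y₂ = 3.47/2.21 = 1.57 m/s; Fr₂ = V₂/√(g·y₂) = 0.337.
The Bélanger relation is symmetric: y₁/y₂ = ½[√(1 + 8Fr₂²) − 1] = ½[√1.910 − 1] = 0.191.
y₁ = 0.191 × 2.21 = 0.422 m.
V₁ = q/y₁ = 3.47/0.422 = 8.22 m/s.

V₁ = 8.22 m/s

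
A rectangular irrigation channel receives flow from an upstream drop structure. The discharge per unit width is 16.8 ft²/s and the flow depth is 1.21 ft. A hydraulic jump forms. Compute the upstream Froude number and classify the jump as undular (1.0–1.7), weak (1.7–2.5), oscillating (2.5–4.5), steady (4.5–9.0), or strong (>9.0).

Fr₁ = 2.22; weak jump

V₁ = q/y₁ = 16.8/1.21 = 13.9 ft/s. Fr₁ = V₁/√(g·y₁) = 13.9/√(32.2×1.21) = 2.22.
Fr₁ = 2.22 lies in the weak range.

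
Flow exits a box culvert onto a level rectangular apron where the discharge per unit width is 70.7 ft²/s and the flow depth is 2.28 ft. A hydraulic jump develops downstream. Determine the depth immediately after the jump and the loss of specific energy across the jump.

V₁ = q/y₁ = 70.7/2.28 = 31.0 ft/s. Fr₁ = V₁/√(g·y₁) = 31.0/√(32.2×2.28) = 3.62.
Sequent-depth ratio: y₂/y₁ = ½[√(1 + 8Fr₁²) − 1] = ½[√105.8 − 1] = 4.64.
y₂ = 4.64 × 2.28 = 10.6 ft.
V₂ = q/y₂ = 70.7/10.6 = 6.68 ft/s. E₁ = y₁ + V₁²/2g = 17.2 ft; E₂ = y₂ + V₂²/2g = 11.3 ft. ΔE = E₁ − E₂ = 5.93 ft.

y₂ = 10.6 ft; ΔE = 5.93 ft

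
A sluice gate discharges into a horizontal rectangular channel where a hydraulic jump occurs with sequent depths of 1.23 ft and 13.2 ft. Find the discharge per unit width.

For a rectangular channel the momentum equation gives q² = ½·g·y₁·y₂·(y₁ + y₂) = ½×32.2×1.23×13.2×14.4 = 3772.
q = √3772 = 61.4 ft²/s.

q = 61.4 ft²/s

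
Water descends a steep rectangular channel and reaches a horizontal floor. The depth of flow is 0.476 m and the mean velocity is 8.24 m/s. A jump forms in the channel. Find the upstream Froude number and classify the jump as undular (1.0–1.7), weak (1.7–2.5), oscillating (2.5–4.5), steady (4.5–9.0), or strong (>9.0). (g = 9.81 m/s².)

Fr₁ = 3.81; oscillating jump

Fr₁ = V₁/√(g·y₁) = 8.24/√(9.81×0.476) = 3.81.
Fr₁ = 3.81 lies in the oscillating range.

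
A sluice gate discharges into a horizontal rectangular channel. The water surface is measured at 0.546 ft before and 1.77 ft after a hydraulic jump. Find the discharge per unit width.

For a rectangular channel the momentum equation gives q² = ½·g·y₁·y₂·(y₁ + y₂) = ½×32.2×0.546×1.77×2.32 = 36.0.
q = √36.0 = 6.00 ft²/s.

q = 6.00 ft²/s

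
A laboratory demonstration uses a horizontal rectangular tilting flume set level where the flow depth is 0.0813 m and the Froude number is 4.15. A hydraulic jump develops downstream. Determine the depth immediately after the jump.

y₂ = 0.438 m

Fr₁ = 4.15 (given).
By Bélanger, y₂/y₁ = ½[√(1 + 8Fr₁²) − 1] = ½[√138.8 − 1] = 5.39.
y₂ = 5.39 × 0.0813 = 0.438 m.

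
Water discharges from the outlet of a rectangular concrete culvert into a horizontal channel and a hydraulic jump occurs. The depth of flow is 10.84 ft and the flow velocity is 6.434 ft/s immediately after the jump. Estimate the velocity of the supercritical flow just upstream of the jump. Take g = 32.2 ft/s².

V₁ = 32.50 ft/s

Fr₂ = V₂/√(g·y₂) = 6.434/√(32.2×10.84) = 0.3444.
Applying the sequent-depth relation in reverse, y₁/y₂ = ½[√(1 + 8Fr₂²) − 1] = ½[√1.9488 − 1] = 0.1980.
y₁ = 0.1980 × 10.84 = 2.146 ft.
V₁ = q/y₁ = 69.74/2.146 = 32.50 ft/s.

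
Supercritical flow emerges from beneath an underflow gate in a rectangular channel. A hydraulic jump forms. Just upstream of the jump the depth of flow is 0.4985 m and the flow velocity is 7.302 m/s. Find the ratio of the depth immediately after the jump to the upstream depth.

Fr₁ = V₁/√(g·y₁) = 7.302/√(9.81×0.4985) = 3.302.
Bélanger equation: y₂/y₁ = ½[√(1 + 8Fr₁²) − 1] = ½[√88.225 − 1] = 4.196.

y₂/y₁ = 4.196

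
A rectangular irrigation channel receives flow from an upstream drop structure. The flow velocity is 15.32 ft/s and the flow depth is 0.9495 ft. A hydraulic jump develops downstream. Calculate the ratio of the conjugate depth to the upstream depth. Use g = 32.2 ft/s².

Fr₁ = V₁/√(g·y₁) = 15.32/√(32.2×0.9495) = 2.771.
Bélanger equation: y₂/y₁ = ½[√(1 + 8Fr₁²) − 1] = ½[√62.412 − 1] = 3.450.

y₂/y₁ = 3.450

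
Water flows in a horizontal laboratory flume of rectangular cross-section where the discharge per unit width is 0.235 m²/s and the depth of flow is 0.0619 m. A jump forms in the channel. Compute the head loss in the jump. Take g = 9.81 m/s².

ΔE = 0.382 m

V₁ = q/y₁ = 0.235/0.0619 = 3.80 m/s. Fr₁ = V₁/√(g·y₁) = 3.80/√(9.81×0.0619) = 4.87.
Conjugate-depth relation: y₂/y₁ = ½[√(1 + 8Fr₁²) − 1] = ½[√190.9 − 1] = 6.41.
y₂ = 6.41 × 0.0619 = 0.397 m.
V₂ = q/y₂ = 0.235/0.397 = 0.592 m/s. E₁ = y₁ + V₁²/2g = 0.797 m; E₂ = y₂ + V₂²/2g = 0.415 m. ΔE = E₁ − E₂ = 0.382 m.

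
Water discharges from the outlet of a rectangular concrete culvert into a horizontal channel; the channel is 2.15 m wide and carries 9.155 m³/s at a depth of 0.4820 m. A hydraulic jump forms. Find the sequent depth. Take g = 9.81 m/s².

y₂ = 2.539 m

q = Q/b = 9.155/2.15 = 4.258 m²/s; V₁ = q/y₁ = 8.834 m/s. Fr₁ = V₁/√(g·y₁) = 4.063.
By Bélanger, y₂/y₁ = ½[√(1 + 8Fr₁²) − 1] = ½[√133.04 − 1] = 5.267.
y₂ = 5.267 × 0.4820 = 2.539 m.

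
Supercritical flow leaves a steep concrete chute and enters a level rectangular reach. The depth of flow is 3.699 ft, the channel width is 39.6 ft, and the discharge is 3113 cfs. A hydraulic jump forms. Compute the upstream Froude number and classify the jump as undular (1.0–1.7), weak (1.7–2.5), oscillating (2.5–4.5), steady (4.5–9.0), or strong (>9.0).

Fr₁ = 1.947; weak jump

q = Q/b = 3113/39.6 = 78.61 ft²/s; V₁ = q/y₁ = 21.25 ft/s. Fr₁ = V₁/√(g·y₁) = 1.947.
Fr₁ = 1.947 lies in the weak range.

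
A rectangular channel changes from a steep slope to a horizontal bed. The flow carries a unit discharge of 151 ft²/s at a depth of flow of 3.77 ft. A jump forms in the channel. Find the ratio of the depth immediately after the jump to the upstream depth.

y₂/y₁ = 4.67

V₁ = q/y₁ = 151/3.77 = 40.1 ft/s. Fr₁ = V₁/√(g·y₁) = 40.1/√(32.2×3.77) = 3.64.
Sequent-depth ratio: y₂/y₁ = ½[√(1 + 8Fr₁²) − 1] = ½[√106.7 − 1] = 4.67.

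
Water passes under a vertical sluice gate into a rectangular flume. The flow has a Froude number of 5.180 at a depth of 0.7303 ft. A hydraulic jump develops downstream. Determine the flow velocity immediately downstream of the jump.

V₂ = 3.671 ft/s

Fr₁ = 5.180 (given).
From the momentum equation for a rectangular channel, y₂/y₁ = ½[√(1 + 8Fr₁²) − 1] = ½[√215.66 − 1] = 6.843.
y₂ = 6.843 × 0.7303 = 4.997 ft.
V₁ = Fr₁·√(g·y₁) = 5.180×√(32.2×0.7303) = 25.12 ft/s; q = V₁·y₁ = 18.34 ft²/s.
V₂ = q/y₂ = 18.34/4.997 = 3.671 ft/s.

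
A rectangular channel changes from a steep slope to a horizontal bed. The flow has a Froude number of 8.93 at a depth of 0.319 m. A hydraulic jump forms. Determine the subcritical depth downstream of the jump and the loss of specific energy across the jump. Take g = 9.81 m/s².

y₂ = 3.87 m; ΔE = 9.08 m

Fr₁ = 8.93 (given).
From the momentum equation for a rectangular channel, y₂/y₁ = ½[√(1 + 8Fr₁²) − 1] = ½[√639.0 − 1] = 12.1.
y₂ = 12.1 × 0.319 = 3.87 m.
Head loss: ΔE = (y₂ − y₁)³/(4y₁y₂) = (3.87 − 0.319)³/(4×0.319×3.87) = 44.9/4.94 = 9.08 m.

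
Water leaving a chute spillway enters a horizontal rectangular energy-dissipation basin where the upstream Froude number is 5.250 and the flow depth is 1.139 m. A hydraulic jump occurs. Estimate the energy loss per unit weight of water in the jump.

ΔE = 8.604 m

Fr₁ = 5.250 (given).
Conjugate-depth relation: y₂/y₁ = ½[√(1 + 8Fr₁²) − 1] = ½[√221.50 − 1] = 6.941.
y₂ = 6.941 × 1.139 = 7.906 m.
Head loss: ΔE = (y₂ − y₁)³/(4y₁y₂) = (7.906 − 1.139)³/(4×1.139×7.906) = 309.9/36.02 = 8.604 m.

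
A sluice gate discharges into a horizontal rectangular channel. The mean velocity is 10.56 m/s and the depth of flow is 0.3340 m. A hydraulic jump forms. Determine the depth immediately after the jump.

Fr₁ = V₁/√(g·y₁) = 10.56/√(9.81×0.3340) = 5.834.
Sequent-depth ratio: y₂/y₁ = ½[√(1 + 8Fr₁²) − 1] = ½[√273.27 − 1] = 7.765.
y₂ = 7.765 × 0.3340 = 2.594 m.

y₂ = 2.594 m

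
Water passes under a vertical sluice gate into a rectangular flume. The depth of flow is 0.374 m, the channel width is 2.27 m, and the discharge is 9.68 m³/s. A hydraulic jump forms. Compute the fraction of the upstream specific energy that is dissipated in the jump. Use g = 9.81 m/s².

q = Q/b = 9.68/2.27 = 4.26 m²/s; V₁ = q/y₁ = 11.4 m/s. Fr₁ = V₁/√(g·y₁) = 5.95.
Sequent-depth ratio: y₂/y₁ = ½[√(1 + 8Fr₁²) − 1] = ½[√284.5 − 1] = 7.93.
y₂ = 7.93 × 0.374 = 2.97 m.
E₁ = y₁ + V₁²/2g = 7.00 m. ΔE = (y₂ − y₁)³/(4y₁y₂) = 3.93 m. ΔE/E₁ = 3.93/7.00 = 0.561.

ΔE/E₁ = 0.561 (56.1%)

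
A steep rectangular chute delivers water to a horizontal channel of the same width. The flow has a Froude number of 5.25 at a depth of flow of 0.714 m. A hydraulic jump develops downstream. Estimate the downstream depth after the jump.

Fr₁ = 5.25 (given).
Sequent-depth ratio: y₂/y₁ = ½[√(1 + 8Fr₁²) − 1] = ½[√221.5 − 1] = 6.94.
y₂ = 6.94 × 0.714 = 4.96 m.

y₂ = 4.96 m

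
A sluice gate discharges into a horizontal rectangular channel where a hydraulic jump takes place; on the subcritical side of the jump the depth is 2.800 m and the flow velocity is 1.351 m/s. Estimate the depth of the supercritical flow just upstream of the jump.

y₁ = 0.3326 m

Fr₂ = V₂/√(g·y₂) = 1.351/√(9.81×2.800) = 0.2578.
Applying the sequent-depth relation in reverse, y₁/y₂ = ½[√(1 + 8Fr₂²) − 1] = ½[√1.5316 − 1] = 0.1188.
y₁ = 0.1188 × 2.800 = 0.3326 m.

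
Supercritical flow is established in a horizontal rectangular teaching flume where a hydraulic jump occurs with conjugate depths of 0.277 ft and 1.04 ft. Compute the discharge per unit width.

q = 2.47 ft²/s

For a rectangular channel the momentum equation gives q² = ½·g·y₁·y₂·(y₁ + y₂) = ½×32.2×0.277×1.04×1.32 = 6.11.
q = √6.11 = 2.47 ft²/s.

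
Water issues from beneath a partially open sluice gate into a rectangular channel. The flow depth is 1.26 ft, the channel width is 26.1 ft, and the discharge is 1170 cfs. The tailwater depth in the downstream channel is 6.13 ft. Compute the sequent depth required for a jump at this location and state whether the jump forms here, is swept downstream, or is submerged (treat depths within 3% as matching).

y₂ = 9.34 ft; the jump is swept downstream

q = Q/b = 1170/26.1 = 44.8 ft²/s; V₁ = q/y₁ = 35.6 ft/s. Fr₁ = V₁/√(g·y₁) = 5.59.
From the momentum equation for a rectangular channel, y₂/y₁ = ½[√(1 + 8Fr₁²) − 1] = ½[√250.6 − 1] = 7.41.
y₂ = 7.41 × 1.26 = 9.34 ft.
Tailwater y_tw = 6.13 ft: y_tw < y₂, so the jump is swept downstream.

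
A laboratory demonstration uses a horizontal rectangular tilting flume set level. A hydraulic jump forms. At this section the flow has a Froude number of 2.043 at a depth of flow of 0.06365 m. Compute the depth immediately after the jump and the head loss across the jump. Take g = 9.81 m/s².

Fr₁ = 2.043 (given).
Bélanger equation: y₂/y₁ = ½[√(1 + 8Fr₁²) − 1] = ½[√34.391 − 1] = 2.432.
y₂ = 2.432 × 0.06365 = 0.1548 m.
V₁ = Fr₁·√(g·y₁) = 2.043×√(9.81×0.06365) = 1.614 m/s; q = V₁·y₁ = 0.1028 m²/s. V₂ = q/y₂ = 0.1028/0.1548 = 0.6638 m/s. E₁ = y₁ + V₁²/2g = 0.1965 m; E₂ = y₂ + V₂²/2g = 0.1773 m. ΔE = E₁ − E₂ = 0.01922 m.

y₂ = 0.1548 m; ΔE = 0.01922 m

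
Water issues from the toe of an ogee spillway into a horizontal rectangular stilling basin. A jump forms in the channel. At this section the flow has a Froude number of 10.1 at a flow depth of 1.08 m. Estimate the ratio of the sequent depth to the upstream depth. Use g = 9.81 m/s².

Fr₁ = 10.1 (given).
Conjugate-depth relation: y₂/y₁ = ½[√(1 + 8Fr₁²) − 1] = ½[√817.1 − 1] = 13.8.

y₂/y₁ = 13.8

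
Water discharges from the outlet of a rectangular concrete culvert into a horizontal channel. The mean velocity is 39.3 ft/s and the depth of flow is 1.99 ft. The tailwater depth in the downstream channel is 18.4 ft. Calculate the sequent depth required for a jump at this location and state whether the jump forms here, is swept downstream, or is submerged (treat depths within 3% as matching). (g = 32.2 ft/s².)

y₂ = 12.9 ft; the jump is submerged

Fr₁ = V₁/√(g·y₁) = 39.3/√(32.2×1.99) = 4.91.
From the momentum equation for a rectangular channel, y₂/y₁ = ½[√(1 + 8Fr₁²) − 1] = ½[√193.8 − 1] = 6.46.
y₂ = 6.46 × 1.99 = 12.9 ft.
Tailwater y_tw = 18.4 ft: y_tw > y₂, so the jump is submerged.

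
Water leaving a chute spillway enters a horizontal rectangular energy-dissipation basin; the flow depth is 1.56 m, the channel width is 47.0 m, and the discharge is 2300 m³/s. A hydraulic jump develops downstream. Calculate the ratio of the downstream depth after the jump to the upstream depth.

y₂/y₁ = 10.9

q = Q/b = 2300/47.0 = 48.9 m²/s; V₁ = q/y₁ = 31.4 m/s. Fr₁ = V₁/√(g·y₁) = 8.02.
From the momentum equation for a rectangular channel, y₂/y₁ = ½[√(1 + 8Fr₁²) − 1] = ½[√515.4 − 1] = 10.9.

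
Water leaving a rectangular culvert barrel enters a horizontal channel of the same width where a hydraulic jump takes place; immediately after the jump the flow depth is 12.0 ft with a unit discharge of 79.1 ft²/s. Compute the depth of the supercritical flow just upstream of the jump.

V₂ = q/y₂ = 79.1/12.0 = 6.59 ft/s; Fr₂ = V₂/√(g·y₂) = 0.335.
Applying the sequent-depth relation in reverse, y₁/y₂ = ½[√(1 + 8Fr₂²) − 1] = ½[√1.900 − 1] = 0.189.
y₁ = 0.189 × 12.0 = 2.27 ft.

y₁ = 2.27 ft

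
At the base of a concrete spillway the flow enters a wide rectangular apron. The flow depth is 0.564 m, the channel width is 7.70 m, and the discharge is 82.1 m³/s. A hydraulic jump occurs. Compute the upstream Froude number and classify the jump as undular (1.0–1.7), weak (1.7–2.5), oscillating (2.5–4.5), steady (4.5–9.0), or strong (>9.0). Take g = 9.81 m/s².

q = Q/b = 82.1/7.70 = 10.7 m²/s; V₁ = q/y₁ = 18.9 m/s. Fr₁ = V₁/√(g·y₁) = 8.04.
Fr₁ = 8.04 lies in the steady range.

Fr₁ = 8.04; steady jump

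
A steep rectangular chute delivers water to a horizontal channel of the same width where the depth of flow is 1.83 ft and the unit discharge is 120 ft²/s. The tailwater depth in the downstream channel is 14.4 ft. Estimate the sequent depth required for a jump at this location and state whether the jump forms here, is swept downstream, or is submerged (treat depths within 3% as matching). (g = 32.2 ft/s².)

y₂ = 21.2 ft; the jump is swept downstream

V₁ = q/y₁ = 120/1.83 = 65.6 ft/s. Fr₁ = V₁/√(g·y₁) = 65.6/√(32.2×1.83) = 8.54.
Sequent-depth ratio: y₂/y₁ = ½[√(1 + 8Fr₁²) − 1] = ½[√584.8 − 1] = 11.6.
y₂ = 11.6 × 1.83 = 21.2 ft.
Tailwater y_tw = 14.4 ft: y_tw < y₂, so the jump is swept downstream.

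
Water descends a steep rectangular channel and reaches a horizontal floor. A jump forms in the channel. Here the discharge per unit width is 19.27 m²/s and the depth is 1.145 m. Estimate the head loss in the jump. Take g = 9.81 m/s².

V₁ = q/y₁ = 19.27/1.145 = 16.83 m/s. Fr₁ = V₁/√(g·y₁) = 16.83/√(9.81×1.145) = 5.022.
From the momentum equation for a rectangular channel, y₂/y₁ = ½[√(1 + 8Fr₁²) − 1] = ½[√202.73 − 1] = 6.619.
y₂ = 6.619 × 1.145 = 7.579 m.
V₂ = q/y₂ = 19.27/7.579 = 2.543 m/s. E₁ = y₁ + V₁²/2g = 15.58 m; E₂ = y₂ + V₂²/2g = 7.908 m. ΔE = E₁ − E₂ = 7.673 m.

ΔE = 7.673 m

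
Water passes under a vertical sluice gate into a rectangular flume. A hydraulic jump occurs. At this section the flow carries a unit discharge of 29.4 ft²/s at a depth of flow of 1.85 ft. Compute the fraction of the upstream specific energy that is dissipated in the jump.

ΔE/E₁ = 0.100 (10.0%)

V₁ = q/y₁ = 29.4/1.85 = 15.9 ft/s. Fr₁ = V₁/√(g·y₁) = 15.9/√(32.2×1.85) = 2.06.
From the momentum equation for a rectangular channel, y₂/y₁ = ½[√(1 + 8Fr₁²) − 1] = ½[√34.92 − 1] = 2.45.
y₂ = 2.45 × 1.85 = 4.54 ft.
E₁ = y₁ + V₁²/2g = 5.77 ft. ΔE = (y₂ − y₁)³/(4y₁y₂) = 0.580 ft. ΔE/E₁ = 0.580/5.77 = 0.100.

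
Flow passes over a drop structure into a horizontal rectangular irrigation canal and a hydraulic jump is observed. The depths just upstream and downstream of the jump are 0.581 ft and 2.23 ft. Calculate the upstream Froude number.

Fr₁ = 3.05

For a rectangular channel the momentum equation gives q² = ½·g·y₁·y₂·(y₁ + y₂) = ½×32.2×0.581×2.23×2.81 = 58.6.
q = √58.6 = 7.66 ft²/s.
V₁ = q/y₁ = 13.2 ft/s; Fr₁ = V₁/√(g·y₁) = 3.05.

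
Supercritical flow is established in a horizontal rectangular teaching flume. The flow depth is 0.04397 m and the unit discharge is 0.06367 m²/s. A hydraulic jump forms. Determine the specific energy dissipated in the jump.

V₁ = q/y₁ = 0.06367/0.04397 = 1.448 m/s. Fr₁ = V₁/√(g·y₁) = 1.448/√(9.81×0.04397) = 2.205.
By Bélanger, y₂/y₁ = ½[√(1 + 8Fr₁²) − 1] = ½[√39.889 − 1] = 2.658.
y₂ = 2.658 × 0.04397 = 0.1169 m.
V₂ = q/y₂ = 0.06367/0.1169 = 0.5448 m/s. E₁ = y₁ + V₁²/2g = 0.1508 m; E₂ = y₂ + V₂²/2g = 0.1320 m. ΔE = E₁ − E₂ = 0.01885 m.

ΔE = 0.01885 m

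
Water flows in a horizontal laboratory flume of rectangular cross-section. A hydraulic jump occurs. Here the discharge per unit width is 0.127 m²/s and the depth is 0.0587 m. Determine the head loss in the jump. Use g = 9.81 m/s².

ΔE = 0.0693 m

V₁ = q/y₁ = 0.127/0.0587 = 2.16 m/s. Fr₁ = V₁/√(g·y₁) = 2.16/√(9.81×0.0587) = 2.85.
By Bélanger, y₂/y₁ = ½[√(1 + 8Fr₁²) − 1] = ½[√66.03 − 1] = 3.56.
y₂ = 3.56 × 0.0587 = 0.209 m.
V₂ = q/y₂ = 0.127/0.209 = 0.607 m/s. E₁ = y₁ + V₁²/2g = 0.297 m; E₂ = y₂ + V₂²/2g = 0.228 m. ΔE = E₁ − E₂ = 0.0693 m.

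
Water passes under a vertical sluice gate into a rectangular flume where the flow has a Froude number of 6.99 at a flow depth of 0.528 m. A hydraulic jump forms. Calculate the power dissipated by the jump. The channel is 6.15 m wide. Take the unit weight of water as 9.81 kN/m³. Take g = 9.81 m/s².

Fr₁ = 6.99 (given).
Sequent-depth ratio: y₂/y₁ = ½[√(1 + 8Fr₁²) − 1] = ½[√391.9 − 1] = 9.40.
y₂ = 9.40 × 0.528 = 4.96 m.
Head loss: ΔE = (y₂ − y₁)³/(4y₁y₂) = (4.96 − 0.528)³/(4×0.528×4.96) = 87.2/10.5 = 8.32 m.
V₁ = Fr₁·√(g·y₁) = 6.99×√(9.81×0.528) = 15.9 m/s; q = V₁·y₁ = 8.40 m²/s. Q = q·b = 8.40 × 6.15 = 51.7 m³/s. P = γ·Q·ΔE = 9.81 × 51.7 × 8.32 = 4216 kW.

P = 4216 kW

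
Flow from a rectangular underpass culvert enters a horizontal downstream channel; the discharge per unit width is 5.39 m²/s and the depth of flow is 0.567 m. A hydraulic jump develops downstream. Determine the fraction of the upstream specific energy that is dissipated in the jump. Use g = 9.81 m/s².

V₁ = q/y₁ = 5.39/0.567 = 9.51 m/s. Fr₁ = V₁/√(g·y₁) = 9.51/√(9.81×0.567) = 4.03.
Bélanger equation: y₂/y₁ = ½[√(1 + 8Fr₁²) − 1] = ½[√131.0 − 1] = 5.22.
y₂ = 5.22 × 0.567 = 2.96 m.
E₁ = y₁ + V₁²/2g = 5.17 m. ΔE = (y₂ − y₁)³/(4y₁y₂) = 2.04 m. ΔE/E₁ = 2.04/5.17 = 0.395.

ΔE/E₁ = 0.395 (39.5%)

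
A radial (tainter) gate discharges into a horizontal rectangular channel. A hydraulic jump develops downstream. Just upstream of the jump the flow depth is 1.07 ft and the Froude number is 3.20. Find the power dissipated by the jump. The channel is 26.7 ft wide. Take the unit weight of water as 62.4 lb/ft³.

Fr₁ = 3.20 (given).
Sequent-depth ratio: y₂/y₁ = ½[√(1 + 8Fr₁²) − 1] = ½[√82.92 − 1] = 4.05.
y₂ = 4.05 × 1.07 = 4.34 ft.
Head loss: ΔE = (y₂ − y₁)³/(4y₁y₂) = (4.34 − 1.07)³/(4×1.07×4.34) = 34.9/18.6 = 1.88 ft.
V₁ = Fr₁·√(g·y₁) = 3.20×√(32.2×1.07) = 18.8 ft/s; q = V₁·y₁ = 20.1 ft²/s. Q = q·b = 20.1 × 26.7 = 537 cfs. P = γ·Q·ΔE/550 = 62.4 × 537 × 1.88 / 550 = 114 hp.

P = 114 hp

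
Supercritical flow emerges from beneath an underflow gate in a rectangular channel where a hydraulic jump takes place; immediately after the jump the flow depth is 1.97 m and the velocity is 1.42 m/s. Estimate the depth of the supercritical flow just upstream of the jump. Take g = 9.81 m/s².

Fr₂ = V₂/√(g·y₂) = 1.42/√(9.81×1.97) = 0.323.
From the momentum equation (using Fr₂), y₁/y₂ = ½[√(1 + 8Fr₂²) − 1] = ½[√1.835 − 1] = 0.177.
y₁ = 0.177 × 1.97 = 0.349 m.

y₁ = 0.349 m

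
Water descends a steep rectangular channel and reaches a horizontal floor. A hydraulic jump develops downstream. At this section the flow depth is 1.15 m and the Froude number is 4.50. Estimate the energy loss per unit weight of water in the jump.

Fr₁ = 4.50 (given).
Bélanger equation: y₂/y₁ = ½[√(1 + 8Fr₁²) − 1] = ½[√163.0 − 1] = 5.88.
y₂ = 5.88 × 1.15 = 6.77 m.
Head loss: ΔE = (y₂ − y₁)³/(4y₁y₂) = (6.77 − 1.15)³/(4×1.15×6.77) = 177/31.1 = 5.69 m.

ΔE = 5.69 m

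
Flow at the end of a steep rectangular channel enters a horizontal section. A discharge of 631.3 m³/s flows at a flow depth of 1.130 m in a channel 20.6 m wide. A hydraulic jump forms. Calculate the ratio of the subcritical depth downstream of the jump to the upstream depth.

y₂/y₁ = 11.03

q = Q/b = 631.3/20.6 = 30.65 m²/s; V₁ = q/y₁ = 27.12 m/s. Fr₁ = V₁/√(g·y₁) = 8.145.
Bélanger equation: y₂/y₁ = ½[√(1 + 8Fr₁²) − 1] = ½[√531.79 − 1] = 11.03.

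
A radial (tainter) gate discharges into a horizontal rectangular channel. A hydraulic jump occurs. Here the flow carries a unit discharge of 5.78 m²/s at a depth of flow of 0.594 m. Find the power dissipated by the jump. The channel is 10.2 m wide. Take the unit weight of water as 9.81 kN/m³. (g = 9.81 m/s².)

V₁ = q/y₁ = 5.78/0.594 = 9.73 m/s. Fr₁ = V₁/√(g·y₁) = 9.73/√(9.81×0.594) = 4.03.
From the momentum equation for a rectangular channel, y₂/y₁ = ½[√(1 + 8Fr₁²) − 1] = ½[√131.0 − 1] = 5.22.
y₂ = 5.22 × 0.594 = 3.10 m.
V₂ = q/y₂ = 5.78/3.10 = 1.86 m/s. E₁ = y₁ + V₁²/2g = 5.42 m; E₂ = y₂ + V₂²/2g = 3.28 m. ΔE = E₁ − E₂ = 2.14 m.
Q = q·b = 5.78 × 10.2 = 59.0 m³/s. P = γ·Q·ΔE = 9.81 × 59.0 × 2.14 = 1238 kW.

P = 1238 kW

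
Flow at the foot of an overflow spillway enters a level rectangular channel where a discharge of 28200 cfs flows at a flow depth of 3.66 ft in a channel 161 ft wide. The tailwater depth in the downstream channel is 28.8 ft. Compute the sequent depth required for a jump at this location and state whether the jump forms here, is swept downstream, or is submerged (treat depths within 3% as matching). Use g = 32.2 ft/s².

q = Q/b = 28200/161 = 175 ft²/s; V₁ = q/y₁ = 47.9 ft/s. Fr₁ = V₁/√(g·y₁) = 4.41.
Bélanger equation: y₂/y₁ = ½[√(1 + 8Fr₁²) − 1] = ½[√156.5 − 1] = 5.75.
y₂ = 5.75 × 3.66 = 21.1 ft.
Tailwater y_tw = 28.8 ft: y_tw > y₂, so the jump is submerged.

y₂ = 21.1 ft; the jump is submerged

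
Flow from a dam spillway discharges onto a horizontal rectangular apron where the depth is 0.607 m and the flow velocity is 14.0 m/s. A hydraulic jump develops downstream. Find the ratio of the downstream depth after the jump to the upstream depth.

y₂/y₁ = 7.63

Fr₁ = V₁/√(g·y₁) = 14.0/√(9.81×0.607) = 5.74.
Sequent-depth ratio: y₂/y₁ = ½[√(1 + 8Fr₁²) − 1] = ½[√264.3 − 1] = 7.63.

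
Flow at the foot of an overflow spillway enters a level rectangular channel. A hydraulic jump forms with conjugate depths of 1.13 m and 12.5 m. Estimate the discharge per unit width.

q = 30.7 m²/s

For a rectangular channel the momentum equation gives q² = ½·g·y₁·y₂·(y₁ + y₂) = ½×9.81×1.13×12.5×13.6 = 944.
q = √944 = 30.7 m²/s.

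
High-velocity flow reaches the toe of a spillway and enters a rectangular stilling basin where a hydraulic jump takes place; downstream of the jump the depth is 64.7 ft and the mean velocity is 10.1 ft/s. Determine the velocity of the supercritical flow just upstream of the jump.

V₁ = 112 ft/s

Fr₂ = V₂/√(g·y₂) = 10.1/√(32.2×64.7) = 0.221.
From the momentum equation (using Fr₂), y₁/y₂ = ½[√(1 + 8Fr₂²) − 1] = ½[√1.392 − 1] = 0.0899.
y₁ = 0.0899 × 64.7 = 5.81 ft.
V₁ = q/y₁ = 653/5.81 = 112 ft/s.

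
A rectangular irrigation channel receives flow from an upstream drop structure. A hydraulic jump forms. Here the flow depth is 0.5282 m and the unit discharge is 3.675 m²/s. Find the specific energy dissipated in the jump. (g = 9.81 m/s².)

ΔE = 0.7949 m

V₁ = q/y₁ = 3.675/0.5282 = 6.958 m/s. Fr₁ = V₁/√(g·y₁) = 6.958/√(9.81×0.5282) = 3.057.
Sequent-depth ratio: y₂/y₁ = ½[√(1 + 8Fr₁²) − 1] = ½[√75.738 − 1] = 3.851.
y₂ = 3.851 × 0.5282 = 2.034 m.
V₂ = q/y₂ = 3.675/2.034 = 1.807 m/s. E₁ = y₁ + V₁²/2g = 2.995 m; E₂ = y₂ + V₂²/2g = 2.201 m. ΔE = E₁ − E₂ = 0.7949 m.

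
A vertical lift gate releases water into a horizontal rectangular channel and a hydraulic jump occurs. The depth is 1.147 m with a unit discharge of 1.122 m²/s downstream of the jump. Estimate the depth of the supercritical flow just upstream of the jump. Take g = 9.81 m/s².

y₁ = 0.1699 m

V₂ = q/y₂ = 1.122/1.147 = 0.9782 m/s; Fr₂ = V₂/√(g·y₂) = 0.2916.
Applying the sequent-depth relation in reverse, y₁/y₂ = ½[√(1 + 8Fr₂²) − 1] = ½[√1.6803 − 1] = 0.1481.
y₁ = 0.1481 × 1.147 = 0.1699 m.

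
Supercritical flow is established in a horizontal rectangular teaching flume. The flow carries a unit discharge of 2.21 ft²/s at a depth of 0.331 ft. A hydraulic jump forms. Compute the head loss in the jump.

ΔE = 0.100 ft

V₁ = q/y₁ = 2.21/0.331 = 6.68 ft/s. Fr₁ = V₁/√(g·y₁) = 6.68/√(32.2×0.331) = 2.05.
From the momentum equation for a rectangular channel, y₂/y₁ = ½[√(1 + 8Fr₁²) − 1] = ½[√34.46 − 1] = 2.44.
y₂ = 2.44 × 0.331 = 0.806 ft.
Head loss: ΔE = (y₂ − y₁)³/(4y₁y₂) = (0.806 − 0.331)³/(4×0.331×0.806) = 0.107/1.07 = 0.100 ft.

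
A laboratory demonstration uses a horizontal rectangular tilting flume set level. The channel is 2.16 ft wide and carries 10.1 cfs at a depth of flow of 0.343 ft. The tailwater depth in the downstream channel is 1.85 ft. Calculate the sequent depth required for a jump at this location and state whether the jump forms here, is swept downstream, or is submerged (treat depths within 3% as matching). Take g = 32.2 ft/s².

y₂ = 1.83 ft; the jump forms here

q = Q/b = 10.1/2.16 = 4.68 ft²/s; V₁ = q/y₁ = 13.6 ft/s. Fr₁ = V₁/√(g·y₁) = 4.10.
Bélanger equation: y₂/y₁ = ½[√(1 + 8Fr₁²) − 1] = ½[√135.6 − 1] = 5.32.
y₂ = 5.32 × 0.343 = 1.83 ft.
Tailwater y_tw = 1.85 ft: y_tw ≈ y₂, so the jump forms here.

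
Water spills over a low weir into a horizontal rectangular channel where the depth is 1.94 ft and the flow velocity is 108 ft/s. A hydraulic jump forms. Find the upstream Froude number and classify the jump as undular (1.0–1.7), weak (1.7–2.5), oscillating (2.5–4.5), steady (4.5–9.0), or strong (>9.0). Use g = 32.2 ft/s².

Fr₁ = 13.7; strong jump

Fr₁ = V₁/√(g·y₁) = 108/√(32.2×1.94) = 13.7.
Fr₁ = 13.7 lies in the strong range.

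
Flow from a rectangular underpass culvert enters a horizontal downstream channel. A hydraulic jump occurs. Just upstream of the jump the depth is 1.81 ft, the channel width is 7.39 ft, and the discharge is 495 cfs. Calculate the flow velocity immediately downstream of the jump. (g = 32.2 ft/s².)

q = Q/b = 495/7.39 = 67.0 ft²/s; V₁ = q/y₁ = 37.0 ft/s. Fr₁ = V₁/√(g·y₁) = 4.85.
Sequent-depth ratio: y₂/y₁ = ½[√(1 + 8Fr₁²) − 1] = ½[√189.0 − 1] = 6.37.
y₂ = 6.37 × 1.81 = 11.5 ft.
V₂ = q/y₂ = 67.0/11.5 = 5.81 ft/s.

V₂ = 5.81 ft/s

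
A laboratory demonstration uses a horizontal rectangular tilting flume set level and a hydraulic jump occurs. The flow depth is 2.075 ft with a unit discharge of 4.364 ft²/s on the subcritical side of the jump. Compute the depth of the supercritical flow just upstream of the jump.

y₁ = 0.2456 ft

V₂ = q/y₂ = 4.364/2.075 = 2.103 ft/s; Fr₂ = V₂/√(g·y₂) = 0.2573.
The Bélanger relation is symmetric: y₁/y₂ = ½[√(1 + 8Fr₂²) − 1] = ½[√1.5296 − 1] = 0.1184.
y₁ = 0.1184 × 2.075 = 0.2456 ft.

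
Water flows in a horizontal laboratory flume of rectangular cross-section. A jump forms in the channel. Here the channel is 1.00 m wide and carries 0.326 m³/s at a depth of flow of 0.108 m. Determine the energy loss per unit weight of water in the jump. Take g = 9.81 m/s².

ΔE = 0.141 m

q = Q/b = 0.326/1.00 = 0.326 m²/s; V₁ = q/y₁ = 3.02 m/s. Fr₁ = V₁/√(g·y₁) = 2.93.
By Bélanger, y₂/y₁ = ½[√(1 + 8Fr₁²) − 1] = ½[√69.80 − 1] = 3.68.
y₂ = 3.68 × 0.108 = 0.397 m.
Head loss: ΔE = (y₂ − y₁)³/(4y₁y₂) = (0.397 − 0.108)³/(4×0.108×0.397) = 0.0242/0.172 = 0.141 m.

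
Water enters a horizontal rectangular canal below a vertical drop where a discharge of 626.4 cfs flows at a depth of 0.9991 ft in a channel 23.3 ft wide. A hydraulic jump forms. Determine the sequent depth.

q = Q/b = 626.4/23.3 = 26.88 ft²/s; V₁ = q/y₁ = 26.91 ft/s. Fr₁ = V₁/√(g·y₁) = 4.744.
Bélanger equation: y₂/y₁ = ½[√(1 + 8Fr₁²) − 1] = ½[√181.05 − 1] = 6.228.
y₂ = 6.228 × 0.9991 = 6.222 ft.

y₂ = 6.222 ft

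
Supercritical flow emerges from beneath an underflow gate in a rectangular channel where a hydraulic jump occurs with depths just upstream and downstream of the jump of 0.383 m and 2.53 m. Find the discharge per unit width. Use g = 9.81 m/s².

q = 3.72 m²/s

For a rectangular channel the momentum equation gives q² = ½·g·y₁·y₂·(y₁ + y₂) = ½×9.81×0.383×2.53×2.91 = 13.8.
q = √13.8 = 3.72 m²/s.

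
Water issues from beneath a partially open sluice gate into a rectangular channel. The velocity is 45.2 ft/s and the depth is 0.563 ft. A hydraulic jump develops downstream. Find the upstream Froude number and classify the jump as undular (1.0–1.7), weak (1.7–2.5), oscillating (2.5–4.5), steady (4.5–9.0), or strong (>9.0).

Fr₁ = 10.6; strong jump

Fr₁ = V₁/√(g·y₁) = 45.2/√(32.2×0.563) = 10.6.
Fr₁ = 10.6 lies in the strong range.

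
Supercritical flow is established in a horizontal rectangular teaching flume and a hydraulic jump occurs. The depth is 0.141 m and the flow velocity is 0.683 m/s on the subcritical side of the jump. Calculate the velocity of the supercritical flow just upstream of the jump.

V₁ = 1.48 m/s

Fr₂ = V₂/√(g·y₂) = 0.683/√(9.81×0.141) = 0.581.
From the momentum equation (using Fr₂), y₁/y₂ = ½[√(1 + 8Fr₂²) − 1] = ½[√3.698 − 1] = 0.462.
y₁ = 0.462 × 0.141 = 0.0651 m.
V₁ = q/y₁ = 0.0963/0.0651 = 1.48 m/s.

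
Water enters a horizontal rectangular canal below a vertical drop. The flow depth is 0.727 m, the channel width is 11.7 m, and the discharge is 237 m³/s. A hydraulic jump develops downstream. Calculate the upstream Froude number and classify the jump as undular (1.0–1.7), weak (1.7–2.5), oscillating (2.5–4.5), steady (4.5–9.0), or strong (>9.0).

Fr₁ = 10.4; strong jump

q = Q/b = 237/11.7 = 20.3 m²/s; V₁ = q/y₁ = 27.9 m/s. Fr₁ = V₁/√(g·y₁) = 10.4.
Fr₁ = 10.4 lies in the strong range.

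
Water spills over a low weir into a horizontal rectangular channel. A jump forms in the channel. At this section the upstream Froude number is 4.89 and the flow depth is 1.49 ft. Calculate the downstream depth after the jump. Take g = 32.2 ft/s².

y₂ = 9.59 ft

Fr₁ = 4.89 (given).
Conjugate-depth relation: y₂/y₁ = ½[√(1 + 8Fr₁²) − 1] = ½[√192.3 − 1] = 6.43.
y₂ = 6.43 × 1.49 = 9.59 ft.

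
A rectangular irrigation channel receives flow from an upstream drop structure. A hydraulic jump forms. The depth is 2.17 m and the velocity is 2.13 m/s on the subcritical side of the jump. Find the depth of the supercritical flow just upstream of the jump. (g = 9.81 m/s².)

y₁ = 0.699 m

Fr₂ = V₂/√(g·y₂) = 2.13/√(9.81×2.17) = 0.462.
Since the conjugate-depth ratio holds either way, y₁/y₂ = ½[√(1 + 8Fr₂²) − 1] = ½[√2.705 − 1] = 0.322.
y₁ = 0.322 × 2.17 = 0.699 m.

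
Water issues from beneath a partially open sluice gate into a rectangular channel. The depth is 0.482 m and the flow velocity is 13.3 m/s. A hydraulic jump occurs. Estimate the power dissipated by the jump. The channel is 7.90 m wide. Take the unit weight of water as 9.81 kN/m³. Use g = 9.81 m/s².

Fr₁ = V₁/√(g·y₁) = 13.3/√(9.81×0.482) = 6.12.
By Bélanger, y₂/y₁ = ½[√(1 + 8Fr₁²) − 1] = ½[√300.3 − 1] = 8.16.
y₂ = 8.16 × 0.482 = 3.94 m.
q = V₁·y₁ = 13.3 × 0.482 = 6.41 m²/s. V₂ = q/y₂ = 6.41/3.94 = 1.63 m/s. E₁ = y₁ + V₁²/2g = 9.50 m; E₂ = y₂ + V₂²/2g = 4.07 m. ΔE = E₁ − E₂ = 5.43 m.
Q = q·b = 6.41 × 7.90 = 50.6 m³/s. P = γ·Q·ΔE = 9.81 × 50.6 × 5.43 = 2696 kW.

P = 2696 kW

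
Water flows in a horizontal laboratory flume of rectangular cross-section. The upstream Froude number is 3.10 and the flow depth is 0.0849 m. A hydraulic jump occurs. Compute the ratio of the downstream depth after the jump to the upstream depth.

Fr₁ = 3.10 (given).
Bélanger equation: y₂/y₁ = ½[√(1 + 8Fr₁²) − 1] = ½[√77.88 − 1] = 3.91.

y₂/y₁ = 3.91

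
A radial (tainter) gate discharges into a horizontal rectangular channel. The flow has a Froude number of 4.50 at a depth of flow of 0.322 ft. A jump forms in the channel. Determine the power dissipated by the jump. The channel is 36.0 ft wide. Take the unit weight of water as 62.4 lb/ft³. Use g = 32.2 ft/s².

Fr₁ = 4.50 (given).
Conjugate-depth relation: y₂/y₁ = ½[√(1 + 8Fr₁²) − 1] = ½[√163.0 − 1] = 5.88.
y₂ = 5.88 × 0.322 = 1.89 ft.
Head loss: ΔE = (y₂ − y₁)³/(4y₁y₂) = (1.89 − 0.322)³/(4×0.322×1.89) = 3.89/2.44 = 1.59 ft.
V₁ = Fr₁·√(g·y₁) = 4.50×√(32.2×0.322) = 14.5 ft/s; q = V₁·y₁ = 4.67 ft²/s. Q = q·b = 4.67 × 36.0 = 168 cfs. P = γ·Q·ΔE/550 = 62.4 × 168 × 1.59 / 550 = 30.4 hp.

P = 30.4 hp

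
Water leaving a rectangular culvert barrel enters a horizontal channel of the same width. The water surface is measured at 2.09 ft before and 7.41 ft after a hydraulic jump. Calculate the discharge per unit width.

q = 48.7 ft²/s

For a rectangular channel the momentum equation gives q² = ½·g·y₁·y₂·(y₁ + y₂) = ½×32.2×2.09×7.41×9.50 = 2369.
q = √2369 = 48.7 ft²/s.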